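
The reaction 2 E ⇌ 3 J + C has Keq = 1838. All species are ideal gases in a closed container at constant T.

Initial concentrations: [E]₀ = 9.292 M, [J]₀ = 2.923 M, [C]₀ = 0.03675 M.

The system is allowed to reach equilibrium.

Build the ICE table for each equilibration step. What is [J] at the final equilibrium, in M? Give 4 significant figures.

Q₀ = 0.01063 vs Keq = 1838 ⇒ Q<K, forward
Step 1:
                   E          J          C
  I            9.292      2.923    0.03675
  C           -7.089      10.63      3.544
  E            2.203      13.56      3.581
  solve Keq expr → x = 3.544; check Q = 1838

[J]_eq = 13.56 M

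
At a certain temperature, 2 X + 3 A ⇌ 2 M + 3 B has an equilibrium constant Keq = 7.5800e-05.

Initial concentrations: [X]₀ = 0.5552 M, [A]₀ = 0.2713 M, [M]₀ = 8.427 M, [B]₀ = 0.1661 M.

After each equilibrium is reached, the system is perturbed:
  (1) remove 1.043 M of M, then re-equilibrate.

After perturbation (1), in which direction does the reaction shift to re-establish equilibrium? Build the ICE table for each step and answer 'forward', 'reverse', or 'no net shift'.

Direction: forward

Q₀ = 52.87 vs Keq = 7.5800e-05 ⇒ Q>K, reverse
Step 1:
                   X          A          M          B
  init        0.5552     0.2713      8.427     0.1661
  Δ           0.1085     0.1627    -0.1085    -0.1627
  eq          0.6637      0.434      8.319   0.003404
  solve Keq expr → x = -0.05423; check Q = 7.5800e-05
Then remove 1.043 M of M.
Step 2:
                   X          A          M          B
  init        0.6637      0.434      7.276   0.003404
  Δ       -2.0963e-04 -3.1445e-04 2.0963e-04 3.1445e-04
  eq          0.6635     0.4337      7.276   0.003718
  solve Keq expr → x = 1.0482e-04; check Q = 7.5800e-05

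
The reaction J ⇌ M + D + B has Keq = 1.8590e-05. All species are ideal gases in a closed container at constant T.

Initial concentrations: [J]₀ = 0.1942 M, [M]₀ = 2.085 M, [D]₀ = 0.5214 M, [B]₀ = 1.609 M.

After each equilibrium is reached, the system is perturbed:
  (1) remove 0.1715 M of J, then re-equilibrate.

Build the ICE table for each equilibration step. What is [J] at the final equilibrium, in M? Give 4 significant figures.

[J]_eq = 0.5441 M

Q₀ = 9.007 vs Keq = 1.8590e-05 ⇒ Q>K, reverse
Step 1:
                    J           M           D           B
  I            0.1942       2.085      0.5214       1.609
  C            0.5214     -0.5214     -0.5214     -0.5214
  E            0.7156       1.564  7.8225e-06       1.088
  solve Keq expr → x = -0.5214; check Q = 1.8590e-05
Then remove 0.1715 M of J.
Step 2:
                    J           M           D           B
  I            0.5441       1.564  7.8225e-06       1.088
  C        1.8747e-06 -1.8747e-06 -1.8747e-06 -1.8747e-06
  E            0.5441       1.564  5.9478e-06       1.088
  solve Keq expr → x = -1.8747e-06; check Q = 1.8590e-05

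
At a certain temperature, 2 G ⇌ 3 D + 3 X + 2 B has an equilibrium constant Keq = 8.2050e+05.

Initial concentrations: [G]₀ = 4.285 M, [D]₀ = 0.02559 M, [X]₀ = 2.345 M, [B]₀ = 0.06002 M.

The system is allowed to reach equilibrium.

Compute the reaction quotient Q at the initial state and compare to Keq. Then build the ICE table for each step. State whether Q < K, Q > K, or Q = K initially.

Q₀ = 4.2396e-08 vs Keq = 8.2050e+05 ⇒ Q<K, forward
Step 1:
                    G           D           X           B
  Initial       4.285     0.02559       2.345     0.06002
  Change       -3.392       5.088       5.088       3.392
  Equil         0.893       5.114       7.433       3.452
  solve Keq expr → x = 1.696; check Q = 8.2050e+05

Q₀ = 4.2396e-08; Q < K (proceeds forward)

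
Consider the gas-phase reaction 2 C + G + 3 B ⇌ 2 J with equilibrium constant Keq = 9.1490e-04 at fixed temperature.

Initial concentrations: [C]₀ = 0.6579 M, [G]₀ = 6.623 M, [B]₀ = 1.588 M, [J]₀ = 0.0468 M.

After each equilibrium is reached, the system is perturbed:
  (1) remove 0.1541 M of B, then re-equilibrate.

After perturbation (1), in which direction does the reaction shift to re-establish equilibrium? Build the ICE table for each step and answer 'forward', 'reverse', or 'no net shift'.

Q₀ = 1.9079e-04 vs Keq = 9.1490e-04 ⇒ Q<K, forward
Step 1:
                   C          G          B          J
  Initial     0.6579      6.623      1.588     0.0468
  Change    -0.04305   -0.02152   -0.06457    0.04305
  Equil       0.6149      6.601      1.523    0.08985
  solve Keq expr → x = 0.02152; check Q = 9.1490e-04
Then remove 0.1541 M of B.
Step 2:
                   C          G          B          J
  Initial     0.6149      6.601      1.369    0.08985
  Change     0.01058   0.005288    0.01586   -0.01058
  Equil       0.6254      6.607      1.385    0.07927
  solve Keq expr → x = -0.005288; check Q = 9.1490e-04

Direction: reverse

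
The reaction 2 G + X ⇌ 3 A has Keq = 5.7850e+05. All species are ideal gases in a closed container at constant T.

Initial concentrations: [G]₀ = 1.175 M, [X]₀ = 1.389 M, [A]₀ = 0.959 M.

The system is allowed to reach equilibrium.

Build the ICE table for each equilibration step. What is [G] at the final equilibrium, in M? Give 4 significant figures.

Q₀ = 0.4599 vs Keq = 5.7850e+05 ⇒ Q<K, forward
Step 1:
                   G          X          A
  Initial      1.175      1.389      0.959
  Change      -1.168    -0.5842      1.753
  Equil     0.006544     0.8048      2.712
  solve Keq expr → x = 0.5842; check Q = 5.7850e+05

[G]_eq = 0.006544 M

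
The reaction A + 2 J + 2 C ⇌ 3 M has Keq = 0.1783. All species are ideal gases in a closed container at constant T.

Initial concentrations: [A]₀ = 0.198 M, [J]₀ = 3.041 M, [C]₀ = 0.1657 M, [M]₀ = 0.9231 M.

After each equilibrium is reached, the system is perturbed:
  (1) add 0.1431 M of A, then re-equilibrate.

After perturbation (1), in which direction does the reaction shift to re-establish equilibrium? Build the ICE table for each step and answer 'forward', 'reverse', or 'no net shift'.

Q₀ = 15.65 vs Keq = 0.1783 ⇒ Q>K, reverse
Step 1:
                   A          J          C          M
  init         0.198      3.041     0.1657     0.9231
  Δ           0.1388     0.2777     0.2777    -0.4165
  eq          0.3368      3.319     0.4434     0.5066
  solve Keq expr → x = -0.1388; check Q = 0.1783
Then add 0.1431 M of A.
Step 2:
                   A          J          C          M
  init        0.4799      3.319     0.4434     0.5066
  Δ          -0.0119   -0.02379   -0.02379    0.03569
  eq           0.468      3.295     0.4196     0.5423
  solve Keq expr → x = 0.0119; check Q = 0.1783

Direction: forward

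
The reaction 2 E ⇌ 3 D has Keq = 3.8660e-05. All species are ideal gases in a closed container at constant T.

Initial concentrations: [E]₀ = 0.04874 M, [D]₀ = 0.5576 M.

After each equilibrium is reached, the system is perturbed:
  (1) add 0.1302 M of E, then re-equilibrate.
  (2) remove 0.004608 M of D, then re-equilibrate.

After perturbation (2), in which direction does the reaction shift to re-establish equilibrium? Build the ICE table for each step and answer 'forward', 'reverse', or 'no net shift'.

Q₀ = 72.98 vs Keq = 3.8660e-05 ⇒ Q>K, reverse
Step 1:
                    E           D
  I           0.04874      0.5576
  C            0.3593      -0.539
  E            0.4081      0.0186
  solve Keq expr → x = -0.1797; check Q = 3.8660e-05
Then add 0.1302 M of E.
Step 2:
                    E           D
  I            0.5383      0.0186
  C         -0.002469    0.003703
  E            0.5358     0.02231
  solve Keq expr → x = 0.001234; check Q = 3.8660e-05
Then remove 0.004608 M of D.
Step 3:
                    E           D
  I            0.5358      0.0177
  C         -0.003016    0.004524
  E            0.5328     0.02222
  solve Keq expr → x = 0.001508; check Q = 3.8660e-05

Direction: forward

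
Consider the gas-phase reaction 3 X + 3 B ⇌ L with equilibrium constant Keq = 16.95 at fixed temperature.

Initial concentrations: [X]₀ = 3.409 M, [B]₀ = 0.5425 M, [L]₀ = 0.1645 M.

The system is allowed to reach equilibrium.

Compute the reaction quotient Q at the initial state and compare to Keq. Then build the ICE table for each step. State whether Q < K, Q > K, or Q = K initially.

Q₀ = 0.02601; Q < K (proceeds forward)

Q₀ = 0.02601 vs Keq = 16.95 ⇒ Q<K, forward
Step 1:
                  X         B         L
  init        3.409    0.5425    0.1645
  Δ         -0.4529   -0.4529     0.151
  eq          2.956   0.08965    0.3155
  solve Keq expr → x = 0.151; check Q = 16.95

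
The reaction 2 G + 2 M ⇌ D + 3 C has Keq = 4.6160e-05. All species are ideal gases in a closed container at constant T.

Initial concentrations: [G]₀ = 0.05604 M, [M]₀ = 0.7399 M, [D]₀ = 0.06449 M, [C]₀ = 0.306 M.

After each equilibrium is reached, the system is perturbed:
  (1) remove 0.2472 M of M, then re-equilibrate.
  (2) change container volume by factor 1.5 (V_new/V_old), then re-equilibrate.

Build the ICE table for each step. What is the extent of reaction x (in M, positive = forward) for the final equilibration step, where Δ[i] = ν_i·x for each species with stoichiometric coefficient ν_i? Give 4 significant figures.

Q₀ = 1.075 vs Keq = 4.6160e-05 ⇒ Q>K, reverse
Step 1:
                  G         M         D         C
  I         0.05604    0.7399   0.06449     0.306
  C          0.1274    0.1274  -0.06372   -0.1912
  E          0.1835    0.8673 7.7173e-04    0.1148
  solve Keq expr → x = -0.06372; check Q = 4.6160e-05
Then remove 0.2472 M of M.
Step 2:
                  G         M         D         C
  I          0.1835    0.6201 7.7173e-04    0.1148
  C       7.2331e-04 7.2331e-04 -3.6166e-04 -0.001085
  E          0.1842    0.6209 4.1007e-04    0.1138
  solve Keq expr → x = -3.6166e-04; check Q = 4.6160e-05
Then change container volume by factor 1.5 (V_new/V_old).
Step 3:
                  G         M         D         C
  I          0.1228    0.4139 2.7338e-04   0.07584
  C               0         0         0         0
  E          0.1228    0.4139 2.7338e-04   0.07584
  solve Keq expr → x = 0; check Q = 4.6160e-05

x = 0 M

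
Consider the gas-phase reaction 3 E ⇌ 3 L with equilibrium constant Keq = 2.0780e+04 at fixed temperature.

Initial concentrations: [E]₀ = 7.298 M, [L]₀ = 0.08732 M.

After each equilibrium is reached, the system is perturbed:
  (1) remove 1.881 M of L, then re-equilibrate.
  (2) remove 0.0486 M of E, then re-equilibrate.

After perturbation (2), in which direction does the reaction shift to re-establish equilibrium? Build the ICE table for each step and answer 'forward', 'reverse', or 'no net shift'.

Direction: reverse

Q₀ = 1.7129e-06 vs Keq = 2.0780e+04 ⇒ Q<K, forward
Step 1:
                    E           L
  I             7.298     0.08732
  C            -7.039       7.039
  E            0.2592       7.126
  solve Keq expr → x = 2.346; check Q = 2.0780e+04
Then remove 1.881 M of L.
Step 2:
                    E           L
  I            0.2592       5.245
  C          -0.06602     0.06602
  E            0.1932       5.311
  solve Keq expr → x = 0.02201; check Q = 2.0780e+04
Then remove 0.0486 M of E.
Step 3:
                    E           L
  I            0.1446       5.311
  C           0.04689    -0.04689
  E            0.1915       5.264
  solve Keq expr → x = -0.01563; check Q = 2.0780e+04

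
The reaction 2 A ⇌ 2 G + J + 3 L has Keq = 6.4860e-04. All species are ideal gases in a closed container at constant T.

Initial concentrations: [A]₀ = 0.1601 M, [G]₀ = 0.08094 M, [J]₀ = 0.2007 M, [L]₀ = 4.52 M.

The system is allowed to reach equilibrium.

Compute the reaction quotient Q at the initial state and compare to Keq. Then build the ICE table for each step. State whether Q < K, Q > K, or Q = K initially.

Q₀ = 4.737 vs Keq = 6.4860e-04 ⇒ Q>K, reverse
Step 1:
                  A         G         J         L
  I          0.1601   0.08094    0.2007      4.52
  C         0.07929  -0.07929  -0.03965   -0.1189
  E          0.2394  0.001645    0.1611     4.401
  solve Keq expr → x = -0.03965; check Q = 6.4860e-04

Q₀ = 4.737; Q > K (proceeds reverse)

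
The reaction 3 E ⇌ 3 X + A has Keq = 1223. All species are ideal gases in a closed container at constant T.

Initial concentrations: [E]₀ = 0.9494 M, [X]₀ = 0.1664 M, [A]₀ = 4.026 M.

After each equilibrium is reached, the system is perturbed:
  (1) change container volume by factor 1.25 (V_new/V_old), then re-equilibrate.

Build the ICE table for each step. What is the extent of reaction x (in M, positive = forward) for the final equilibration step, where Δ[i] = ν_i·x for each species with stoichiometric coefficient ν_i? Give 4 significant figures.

Q₀ = 0.02168 vs Keq = 1223 ⇒ Q<K, forward
Step 1:
                  E         X         A
  I          0.9494    0.1664     4.026
  C         -0.8022    0.8022    0.2674
  E          0.1472    0.9686     4.293
  solve Keq expr → x = 0.2674; check Q = 1223
Then change container volume by factor 1.25 (V_new/V_old).
Step 2:
                  E         X         A
  I          0.1178    0.7749     3.435
  C       -0.007375  0.007375  0.002458
  E          0.1104    0.7822     3.437
  solve Keq expr → x = 0.002458; check Q = 1223

x = 0.002458 M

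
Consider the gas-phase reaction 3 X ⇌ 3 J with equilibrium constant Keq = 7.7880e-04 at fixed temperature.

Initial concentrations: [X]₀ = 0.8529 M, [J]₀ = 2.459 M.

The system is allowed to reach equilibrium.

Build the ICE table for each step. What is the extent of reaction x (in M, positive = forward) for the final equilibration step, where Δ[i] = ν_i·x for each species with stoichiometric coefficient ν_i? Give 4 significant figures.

Q₀ = 23.97 vs Keq = 7.7880e-04 ⇒ Q>K, reverse
Step 1:
                    X           J
  I            0.8529       2.459
  C              2.18       -2.18
  E             3.033       0.279
  solve Keq expr → x = -0.7267; check Q = 7.7880e-04

x = -0.7267 M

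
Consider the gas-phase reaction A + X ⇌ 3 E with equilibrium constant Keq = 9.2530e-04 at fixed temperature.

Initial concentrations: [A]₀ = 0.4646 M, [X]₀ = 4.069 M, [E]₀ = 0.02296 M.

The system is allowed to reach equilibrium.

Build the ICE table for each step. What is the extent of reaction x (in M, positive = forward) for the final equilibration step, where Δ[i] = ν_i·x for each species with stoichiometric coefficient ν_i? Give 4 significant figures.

Q₀ = 6.4025e-06 vs Keq = 9.2530e-04 ⇒ Q<K, forward
Step 1:
                   A          X          E
  Initial     0.4646      4.069    0.02296
  Change    -0.03148   -0.03148    0.09444
  Equil       0.4331      4.038     0.1174
  solve Keq expr → x = 0.03148; check Q = 9.2530e-04

x = 0.03148 M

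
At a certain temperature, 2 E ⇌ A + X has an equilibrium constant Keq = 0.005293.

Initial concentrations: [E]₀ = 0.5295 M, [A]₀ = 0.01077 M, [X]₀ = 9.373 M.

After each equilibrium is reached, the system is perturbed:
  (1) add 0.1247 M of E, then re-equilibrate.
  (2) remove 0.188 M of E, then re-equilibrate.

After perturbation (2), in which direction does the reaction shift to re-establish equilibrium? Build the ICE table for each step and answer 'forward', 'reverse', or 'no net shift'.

Direction: reverse

Q₀ = 0.36 vs Keq = 0.005293 ⇒ Q>K, reverse
Step 1:
                    E           A           X
  init         0.5295     0.01077       9.373
  Δ            0.0212     -0.0106     -0.0106
  eq           0.5507  1.7145e-04       9.362
  solve Keq expr → x = -0.0106; check Q = 0.005293
Then add 0.1247 M of E.
Step 2:
                    E           A           X
  init         0.6754  1.7145e-04       9.362
  Δ       -1.7261e-04  8.6304e-05  8.6304e-05
  eq           0.6752  2.5775e-04       9.362
  solve Keq expr → x = 8.6304e-05; check Q = 0.005293
Then remove 0.188 M of E.
Step 3:
                    E           A           X
  init         0.4872  2.5775e-04       9.362
  Δ        2.4682e-04 -1.2341e-04 -1.2341e-04
  eq           0.4875  1.3434e-04       9.362
  solve Keq expr → x = -1.2341e-04; check Q = 0.005293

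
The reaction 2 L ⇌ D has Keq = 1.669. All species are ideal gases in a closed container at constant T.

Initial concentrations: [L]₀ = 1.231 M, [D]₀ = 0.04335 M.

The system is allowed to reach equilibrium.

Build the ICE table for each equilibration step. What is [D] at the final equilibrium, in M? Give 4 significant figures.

[D]_eq = 0.4108 M

Q₀ = 0.02861 vs Keq = 1.669 ⇒ Q<K, forward
Step 1:
                   L          D
  Initial      1.231    0.04335
  Change     -0.7349     0.3674
  Equil       0.4961     0.4108
  solve Keq expr → x = 0.3674; check Q = 1.669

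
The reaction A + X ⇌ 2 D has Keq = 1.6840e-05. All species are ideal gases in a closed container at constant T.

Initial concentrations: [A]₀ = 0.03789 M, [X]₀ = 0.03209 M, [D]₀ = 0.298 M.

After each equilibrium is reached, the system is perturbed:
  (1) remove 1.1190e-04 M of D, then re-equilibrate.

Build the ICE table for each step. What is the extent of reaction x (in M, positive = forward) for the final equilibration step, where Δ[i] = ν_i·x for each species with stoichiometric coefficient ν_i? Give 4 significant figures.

Q₀ = 73.04 vs Keq = 1.6840e-05 ⇒ Q>K, reverse
Step 1:
                  A         X         D
  I         0.03789   0.03209     0.298
  C          0.1486    0.1486   -0.2972
  E          0.1865    0.1807 7.5339e-04
  solve Keq expr → x = -0.1486; check Q = 1.6840e-05
Then remove 1.1190e-04 M of D.
Step 2:
                  A         X         D
  I          0.1865    0.1807 6.4149e-04
  C       -5.5835e-05 -5.5835e-05 1.1167e-04
  E          0.1865    0.1807 7.5316e-04
  solve Keq expr → x = 5.5835e-05; check Q = 1.6840e-05

x = 5.5835e-05 M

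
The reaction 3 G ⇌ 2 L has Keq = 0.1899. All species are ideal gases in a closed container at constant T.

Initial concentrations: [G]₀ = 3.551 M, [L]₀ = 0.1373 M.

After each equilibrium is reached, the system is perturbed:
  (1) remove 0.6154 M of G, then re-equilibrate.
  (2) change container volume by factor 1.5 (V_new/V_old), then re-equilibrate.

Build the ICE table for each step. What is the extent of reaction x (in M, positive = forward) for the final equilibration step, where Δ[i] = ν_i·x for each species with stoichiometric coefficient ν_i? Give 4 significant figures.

Q₀ = 4.2101e-04 vs Keq = 0.1899 ⇒ Q<K, forward
Step 1:
                    G           L
  I             3.551      0.1373
  C             -1.59        1.06
  E             1.961       1.197
  solve Keq expr → x = 0.5299; check Q = 0.1899
Then remove 0.6154 M of G.
Step 2:
                    G           L
  I             1.346       1.197
  C            0.3508     -0.2339
  E             1.697      0.9632
  solve Keq expr → x = -0.1169; check Q = 0.1899
Then change container volume by factor 1.5 (V_new/V_old).
Step 3:
                    G           L
  I             1.131      0.6421
  C            0.0857    -0.05713
  E             1.217       0.585
  solve Keq expr → x = -0.02857; check Q = 0.1899

x = -0.02857 M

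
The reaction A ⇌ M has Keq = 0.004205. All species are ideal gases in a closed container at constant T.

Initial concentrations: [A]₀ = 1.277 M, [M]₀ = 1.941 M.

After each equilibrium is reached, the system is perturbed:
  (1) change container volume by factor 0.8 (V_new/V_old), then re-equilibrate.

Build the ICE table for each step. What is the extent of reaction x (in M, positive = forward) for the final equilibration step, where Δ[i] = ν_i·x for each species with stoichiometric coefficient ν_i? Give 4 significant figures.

x = 0 M

Q₀ = 1.52 vs Keq = 0.004205 ⇒ Q>K, reverse
Step 1:
                    A           M
  Initial       1.277       1.941
  Change        1.928      -1.928
  Equil         3.205     0.01348
  solve Keq expr → x = -1.928; check Q = 0.004205
Then change container volume by factor 0.8 (V_new/V_old).
Step 2:
                    A           M
  Initial       4.006     0.01684
  Change            0           0
  Equil         4.006     0.01684
  solve Keq expr → x = 0; check Q = 0.004205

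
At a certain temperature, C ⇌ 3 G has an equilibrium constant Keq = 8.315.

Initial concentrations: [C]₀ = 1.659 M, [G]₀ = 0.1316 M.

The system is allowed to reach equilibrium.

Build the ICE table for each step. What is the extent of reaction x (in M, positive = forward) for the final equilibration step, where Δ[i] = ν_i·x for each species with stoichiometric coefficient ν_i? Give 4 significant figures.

x = 0.6365 M

Q₀ = 0.001374 vs Keq = 8.315 ⇒ Q<K, forward
Step 1:
                    C           G
  init          1.659      0.1316
  Δ           -0.6365       1.909
  eq            1.023       2.041
  solve Keq expr → x = 0.6365; check Q = 8.315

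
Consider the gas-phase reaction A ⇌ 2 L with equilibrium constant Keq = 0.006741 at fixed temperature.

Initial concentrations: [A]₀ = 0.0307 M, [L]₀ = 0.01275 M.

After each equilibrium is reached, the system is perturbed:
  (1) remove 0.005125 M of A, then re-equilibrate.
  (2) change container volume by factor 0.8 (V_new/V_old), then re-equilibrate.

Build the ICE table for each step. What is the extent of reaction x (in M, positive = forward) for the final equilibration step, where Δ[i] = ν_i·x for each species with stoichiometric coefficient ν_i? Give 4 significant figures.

Q₀ = 0.005295 vs Keq = 0.006741 ⇒ Q<K, forward
Step 1:
                   A          L
  I           0.0307    0.01275
  C       -7.3163e-04   0.001463
  E          0.02997    0.01421
  solve Keq expr → x = 7.3163e-04; check Q = 0.006741
Then remove 0.005125 M of A.
Step 2:
                   A          L
  I          0.02484    0.01421
  C       5.6320e-04  -0.001126
  E          0.02541    0.01309
  solve Keq expr → x = -5.6320e-04; check Q = 0.006741
Then change container volume by factor 0.8 (V_new/V_old).
Step 3:
                   A          L
  I          0.03176    0.01636
  C       7.7481e-04   -0.00155
  E          0.03253    0.01481
  solve Keq expr → x = -7.7481e-04; check Q = 0.006741

x = -7.7481e-04 M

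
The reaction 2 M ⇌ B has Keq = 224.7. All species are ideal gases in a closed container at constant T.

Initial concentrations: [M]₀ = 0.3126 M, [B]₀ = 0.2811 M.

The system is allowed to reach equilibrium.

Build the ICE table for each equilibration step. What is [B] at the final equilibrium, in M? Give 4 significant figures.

Q₀ = 2.877 vs Keq = 224.7 ⇒ Q<K, forward
Step 1:
                   M          B
  init        0.3126     0.2811
  Δ          -0.2696     0.1348
  eq         0.04302     0.4159
  solve Keq expr → x = 0.1348; check Q = 224.7

[B]_eq = 0.4159 M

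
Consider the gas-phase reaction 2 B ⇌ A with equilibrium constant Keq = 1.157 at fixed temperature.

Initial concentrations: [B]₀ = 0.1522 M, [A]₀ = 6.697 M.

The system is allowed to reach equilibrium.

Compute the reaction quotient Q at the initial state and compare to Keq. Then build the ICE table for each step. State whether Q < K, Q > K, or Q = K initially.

Q₀ = 289.1 vs Keq = 1.157 ⇒ Q>K, reverse
Step 1:
                    B           A
  init         0.1522       6.697
  Δ             2.061       -1.03
  eq            2.213       5.667
  solve Keq expr → x = -1.03; check Q = 1.157

Q₀ = 289.1; Q > K (proceeds reverse)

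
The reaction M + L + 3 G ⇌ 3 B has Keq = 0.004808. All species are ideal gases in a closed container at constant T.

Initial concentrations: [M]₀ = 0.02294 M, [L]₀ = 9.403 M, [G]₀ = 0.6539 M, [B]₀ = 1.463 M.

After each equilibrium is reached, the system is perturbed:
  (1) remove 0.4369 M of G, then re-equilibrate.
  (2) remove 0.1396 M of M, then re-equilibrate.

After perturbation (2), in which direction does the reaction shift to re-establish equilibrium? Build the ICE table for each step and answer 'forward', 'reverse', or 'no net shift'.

Q₀ = 51.92 vs Keq = 0.004808 ⇒ Q>K, reverse
Step 1:
                    M           L           G           B
  I           0.02294       9.403      0.6539       1.463
  C             0.343       0.343       1.029      -1.029
  E            0.3659       9.746       1.683       0.434
  solve Keq expr → x = -0.343; check Q = 0.004808
Then remove 0.4369 M of G.
Step 2:
                    M           L           G           B
  I            0.3659       9.746       1.246       0.434
  C           0.02755     0.02755     0.08264    -0.08264
  E            0.3935       9.774       1.329      0.3513
  solve Keq expr → x = -0.02755; check Q = 0.004808
Then remove 0.1396 M of M.
Step 3:
                    M           L           G           B
  I            0.2539       9.774       1.329      0.3513
  C           0.01165     0.01165     0.03494    -0.03494
  E            0.2655       9.785       1.364      0.3164
  solve Keq expr → x = -0.01165; check Q = 0.004808

Direction: reverse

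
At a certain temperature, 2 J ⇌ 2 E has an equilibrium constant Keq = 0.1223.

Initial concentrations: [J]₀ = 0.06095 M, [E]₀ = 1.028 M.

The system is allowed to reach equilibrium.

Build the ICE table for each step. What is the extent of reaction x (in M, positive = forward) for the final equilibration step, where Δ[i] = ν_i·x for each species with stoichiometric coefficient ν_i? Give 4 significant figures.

Q₀ = 284.5 vs Keq = 0.1223 ⇒ Q>K, reverse
Step 1:
                    J           E
  init        0.06095       1.028
  Δ            0.7459     -0.7459
  eq           0.8068      0.2821
  solve Keq expr → x = -0.3729; check Q = 0.1223

x = -0.3729 M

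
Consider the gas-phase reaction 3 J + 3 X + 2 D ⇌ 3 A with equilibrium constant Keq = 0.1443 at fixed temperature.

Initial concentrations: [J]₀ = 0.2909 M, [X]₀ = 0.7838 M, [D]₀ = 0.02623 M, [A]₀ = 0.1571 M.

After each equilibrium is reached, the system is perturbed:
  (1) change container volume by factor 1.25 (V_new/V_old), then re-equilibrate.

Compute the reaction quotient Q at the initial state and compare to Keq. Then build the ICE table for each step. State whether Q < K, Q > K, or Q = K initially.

Q₀ = 475.4; Q > K (proceeds reverse)

Q₀ = 475.4 vs Keq = 0.1443 ⇒ Q>K, reverse
Step 1:
                    J           X           D           A
  Initial      0.2909      0.7838     0.02623      0.1571
  Change       0.1151      0.1151     0.07671     -0.1151
  Equil         0.406      0.8989      0.1029     0.04204
  solve Keq expr → x = -0.03835; check Q = 0.1443
Then change container volume by factor 1.25 (V_new/V_old).
Step 2:
                    J           X           D           A
  Initial      0.3248      0.7191     0.08235     0.03363
  Change     0.008472    0.008472    0.005648   -0.008472
  Equil        0.3332      0.7276       0.088     0.02516
  solve Keq expr → x = -0.002824; check Q = 0.1443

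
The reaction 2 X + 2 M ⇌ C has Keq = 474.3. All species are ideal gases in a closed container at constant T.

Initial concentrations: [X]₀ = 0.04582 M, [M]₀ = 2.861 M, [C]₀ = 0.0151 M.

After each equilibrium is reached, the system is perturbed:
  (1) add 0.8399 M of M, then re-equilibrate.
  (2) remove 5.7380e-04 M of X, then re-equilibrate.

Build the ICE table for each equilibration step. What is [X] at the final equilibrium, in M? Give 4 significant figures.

Q₀ = 0.8787 vs Keq = 474.3 ⇒ Q<K, forward
Step 1:
                  X         M         C
  init      0.04582     2.861    0.0151
  Δ        -0.04271  -0.04271   0.02135
  eq       0.003111     2.818   0.03645
  solve Keq expr → x = 0.02135; check Q = 474.3
Then add 0.8399 M of M.
Step 2:
                  X         M         C
  init     0.003111     3.658   0.03645
  Δ       -7.0223e-04 -7.0223e-04 3.5112e-04
  eq       0.002409     3.657   0.03681
  solve Keq expr → x = 3.5112e-04; check Q = 474.3
Then remove 5.7380e-04 M of X.
Step 3:
                  X         M         C
  init     0.001835     3.657   0.03681
  Δ       5.6418e-04 5.6418e-04 -2.8209e-04
  eq       0.002399     3.658   0.03652
  solve Keq expr → x = -2.8209e-04; check Q = 474.3

[X]_eq = 0.002399 M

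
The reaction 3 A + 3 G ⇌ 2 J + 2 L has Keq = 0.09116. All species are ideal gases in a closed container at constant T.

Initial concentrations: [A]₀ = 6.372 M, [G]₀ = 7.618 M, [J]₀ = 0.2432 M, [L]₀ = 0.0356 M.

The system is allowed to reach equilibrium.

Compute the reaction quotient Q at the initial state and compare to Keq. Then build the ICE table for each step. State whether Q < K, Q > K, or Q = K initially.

Q₀ = 6.5536e-10; Q < K (proceeds forward)

Q₀ = 6.5536e-10 vs Keq = 0.09116 ⇒ Q<K, forward
Step 1:
                   A          G          J          L
  Initial      6.372      7.618     0.2432     0.0356
  Change      -3.977     -3.977      2.651      2.651
  Equil        2.395      3.641      2.894      2.687
  solve Keq expr → x = 1.326; check Q = 0.09116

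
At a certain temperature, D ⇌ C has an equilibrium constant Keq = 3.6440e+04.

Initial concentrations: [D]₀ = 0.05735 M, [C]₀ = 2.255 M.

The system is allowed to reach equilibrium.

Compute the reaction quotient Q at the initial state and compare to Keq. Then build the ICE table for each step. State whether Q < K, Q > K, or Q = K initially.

Q₀ = 39.32; Q < K (proceeds forward)

Q₀ = 39.32 vs Keq = 3.6440e+04 ⇒ Q<K, forward
Step 1:
                    D           C
  Initial     0.05735       2.255
  Change     -0.05729     0.05729
  Equil    6.3455e-05       2.312
  solve Keq expr → x = 0.05729; check Q = 3.6440e+04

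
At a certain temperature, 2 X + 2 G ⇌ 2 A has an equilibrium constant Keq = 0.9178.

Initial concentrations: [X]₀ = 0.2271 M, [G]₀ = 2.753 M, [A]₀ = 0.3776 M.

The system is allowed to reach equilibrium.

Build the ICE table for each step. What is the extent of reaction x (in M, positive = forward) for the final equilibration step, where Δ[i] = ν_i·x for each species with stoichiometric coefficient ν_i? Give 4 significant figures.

x = 0.02913 M

Q₀ = 0.3648 vs Keq = 0.9178 ⇒ Q<K, forward
Step 1:
                  X         G         A
  init       0.2271     2.753    0.3776
  Δ        -0.05827  -0.05827   0.05827
  eq         0.1688     2.695    0.4359
  solve Keq expr → x = 0.02913; check Q = 0.9178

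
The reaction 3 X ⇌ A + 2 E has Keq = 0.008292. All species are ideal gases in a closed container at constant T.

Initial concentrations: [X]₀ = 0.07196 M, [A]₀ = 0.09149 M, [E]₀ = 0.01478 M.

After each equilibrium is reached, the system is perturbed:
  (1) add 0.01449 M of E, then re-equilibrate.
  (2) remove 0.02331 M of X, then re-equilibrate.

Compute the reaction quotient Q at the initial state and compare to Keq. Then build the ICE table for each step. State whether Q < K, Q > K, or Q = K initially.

Q₀ = 0.05364; Q > K (proceeds reverse)

Q₀ = 0.05364 vs Keq = 0.008292 ⇒ Q>K, reverse
Step 1:
                  X         A         E
  init      0.07196   0.09149   0.01478
  Δ         0.01113 -0.003709 -0.007419
  eq        0.08309   0.08778  0.007361
  solve Keq expr → x = -0.003709; check Q = 0.008292
Then add 0.01449 M of E.
Step 2:
                  X         A         E
  init      0.08309   0.08778   0.02185
  Δ         0.01754 -0.005848   -0.0117
  eq         0.1006   0.08193   0.01016
  solve Keq expr → x = -0.005848; check Q = 0.008292
Then remove 0.02331 M of X.
Step 3:
                  X         A         E
  init      0.07732   0.08193   0.01016
  Δ        0.004062 -0.001354 -0.002708
  eq        0.08138   0.08058  0.007448
  solve Keq expr → x = -0.001354; check Q = 0.008292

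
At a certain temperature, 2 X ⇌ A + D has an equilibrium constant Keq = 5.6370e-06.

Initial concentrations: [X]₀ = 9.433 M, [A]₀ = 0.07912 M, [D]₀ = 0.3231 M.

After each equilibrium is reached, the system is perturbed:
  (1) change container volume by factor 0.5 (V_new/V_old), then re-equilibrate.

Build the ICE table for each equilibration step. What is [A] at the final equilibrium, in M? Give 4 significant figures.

Q₀ = 2.8729e-04 vs Keq = 5.6370e-06 ⇒ Q>K, reverse
Step 1:
                    X           A           D
  init          9.433     0.07912      0.3231
  Δ             0.154    -0.07701    -0.07701
  eq            9.587    0.002105      0.2461
  solve Keq expr → x = -0.07701; check Q = 5.6370e-06
Then change container volume by factor 0.5 (V_new/V_old).
Step 2:
                    X           A           D
  init          19.17    0.004211      0.4922
  Δ                 0           0           0
  eq            19.17    0.004211      0.4922
  solve Keq expr → x = 0; check Q = 5.6370e-06

[A]_eq = 0.004211 M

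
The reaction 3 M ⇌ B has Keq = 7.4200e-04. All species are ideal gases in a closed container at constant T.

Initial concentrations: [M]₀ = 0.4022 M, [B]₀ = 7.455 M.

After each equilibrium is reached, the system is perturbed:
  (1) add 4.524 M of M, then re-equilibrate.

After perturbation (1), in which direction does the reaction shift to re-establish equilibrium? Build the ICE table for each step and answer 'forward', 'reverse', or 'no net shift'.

Direction: forward

Q₀ = 114.6 vs Keq = 7.4200e-04 ⇒ Q>K, reverse
Step 1:
                   M          B
  I           0.4022      7.455
  C             14.7       -4.9
  E             15.1      2.555
  solve Keq expr → x = -4.9; check Q = 7.4200e-04
Then add 4.524 M of M.
Step 2:
                   M          B
  I            19.63      2.555
  C           -2.847     0.9491
  E            16.78      3.504
  solve Keq expr → x = 0.9491; check Q = 7.4200e-04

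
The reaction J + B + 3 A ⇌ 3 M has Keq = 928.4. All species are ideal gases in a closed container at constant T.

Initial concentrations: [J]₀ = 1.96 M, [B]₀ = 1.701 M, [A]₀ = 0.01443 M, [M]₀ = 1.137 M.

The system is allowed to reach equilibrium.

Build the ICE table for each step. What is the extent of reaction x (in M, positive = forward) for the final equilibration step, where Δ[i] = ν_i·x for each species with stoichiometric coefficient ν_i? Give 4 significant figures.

x = -0.01967 M

Q₀ = 1.4673e+05 vs Keq = 928.4 ⇒ Q>K, reverse
Step 1:
                   J          B          A          M
  init          1.96      1.701    0.01443      1.137
  Δ          0.01967    0.01967    0.05901   -0.05901
  eq            1.98      1.721    0.07344      1.078
  solve Keq expr → x = -0.01967; check Q = 928.4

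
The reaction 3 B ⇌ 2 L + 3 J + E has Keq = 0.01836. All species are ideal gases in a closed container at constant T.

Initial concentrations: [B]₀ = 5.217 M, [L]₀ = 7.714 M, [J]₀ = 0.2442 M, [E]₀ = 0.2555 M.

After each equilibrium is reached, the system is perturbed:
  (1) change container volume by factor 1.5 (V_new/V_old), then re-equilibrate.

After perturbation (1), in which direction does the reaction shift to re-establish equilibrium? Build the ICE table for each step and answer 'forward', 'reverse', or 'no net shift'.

Direction: forward

Q₀ = 0.001559 vs Keq = 0.01836 ⇒ Q<K, forward
Step 1:
                    B           L           J           E
  I             5.217       7.714      0.2442      0.2555
  C           -0.2347      0.1565      0.2347     0.07824
  E             4.982        7.87      0.4789      0.3337
  solve Keq expr → x = 0.07824; check Q = 0.01836
Then change container volume by factor 1.5 (V_new/V_old).
Step 2:
                    B           L           J           E
  I             3.322       5.247      0.3193      0.2225
  C            -0.115     0.07665       0.115     0.03833
  E             3.207       5.324      0.4343      0.2608
  solve Keq expr → x = 0.03833; check Q = 0.01836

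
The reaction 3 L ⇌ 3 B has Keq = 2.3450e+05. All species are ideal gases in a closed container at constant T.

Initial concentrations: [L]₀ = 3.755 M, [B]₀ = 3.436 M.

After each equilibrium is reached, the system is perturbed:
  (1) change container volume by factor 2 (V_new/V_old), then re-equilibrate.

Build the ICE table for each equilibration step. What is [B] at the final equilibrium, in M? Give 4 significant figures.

Q₀ = 0.7662 vs Keq = 2.3450e+05 ⇒ Q<K, forward
Step 1:
                   L          B
  init         3.755      3.436
  Δ            -3.64       3.64
  eq          0.1148      7.076
  solve Keq expr → x = 1.213; check Q = 2.3450e+05
Then change container volume by factor 2 (V_new/V_old).
Step 2:
                   L          B
  init       0.05738      3.538
  Δ                0          0
  eq         0.05738      3.538
  solve Keq expr → x = 0; check Q = 2.3450e+05

[B]_eq = 3.538 M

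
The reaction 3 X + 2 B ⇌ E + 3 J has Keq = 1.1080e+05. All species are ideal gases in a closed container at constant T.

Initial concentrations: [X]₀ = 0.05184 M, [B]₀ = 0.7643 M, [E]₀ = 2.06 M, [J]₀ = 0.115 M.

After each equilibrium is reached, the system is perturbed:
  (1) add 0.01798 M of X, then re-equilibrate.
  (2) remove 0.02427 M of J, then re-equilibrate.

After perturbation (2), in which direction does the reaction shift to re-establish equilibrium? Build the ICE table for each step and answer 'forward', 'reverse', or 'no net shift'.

Q₀ = 38.5 vs Keq = 1.1080e+05 ⇒ Q<K, forward
Step 1:
                    X           B           E           J
  init        0.05184      0.7643        2.06       0.115
  Δ          -0.04656    -0.03104     0.01552     0.04656
  eq         0.005277      0.7333       2.076      0.1616
  solve Keq expr → x = 0.01552; check Q = 1.1080e+05
Then add 0.01798 M of X.
Step 2:
                    X           B           E           J
  init        0.02326      0.7333       2.076      0.1616
  Δ          -0.01735    -0.01156    0.005782     0.01735
  eq         0.005911      0.7217       2.081      0.1789
  solve Keq expr → x = 0.005782; check Q = 1.1080e+05
Then remove 0.02427 M of J.
Step 3:
                    X           B           E           J
  init       0.005911      0.7217       2.081      0.1546
  Δ       -7.7364e-04 -5.1576e-04  2.5788e-04  7.7364e-04
  eq         0.005137      0.7212       2.082      0.1554
  solve Keq expr → x = 2.5788e-04; check Q = 1.1080e+05

Direction: forward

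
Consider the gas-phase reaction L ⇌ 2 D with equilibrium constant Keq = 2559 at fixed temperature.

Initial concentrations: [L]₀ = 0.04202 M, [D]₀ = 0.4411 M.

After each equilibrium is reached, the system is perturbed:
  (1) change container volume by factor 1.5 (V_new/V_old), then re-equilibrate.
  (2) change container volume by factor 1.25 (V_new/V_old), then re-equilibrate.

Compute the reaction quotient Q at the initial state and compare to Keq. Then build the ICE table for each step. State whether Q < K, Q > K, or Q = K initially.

Q₀ = 4.63 vs Keq = 2559 ⇒ Q<K, forward
Step 1:
                   L          D
  Initial    0.04202     0.4411
  Change    -0.04191    0.08382
  Equil   1.0768e-04     0.5249
  solve Keq expr → x = 0.04191; check Q = 2559
Then change container volume by factor 1.5 (V_new/V_old).
Step 2:
                   L          D
  Initial 7.1785e-05     0.3499
  Change  -2.3915e-05 4.7830e-05
  Equil   4.7870e-05       0.35
  solve Keq expr → x = 2.3915e-05; check Q = 2559
Then change container volume by factor 1.25 (V_new/V_old).
Step 3:
                   L          D
  Initial 3.8296e-05       0.28
  Change  -7.6558e-06 1.5312e-05
  Equil   3.0640e-05       0.28
  solve Keq expr → x = 7.6558e-06; check Q = 2559

Q₀ = 4.63; Q < K (proceeds forward)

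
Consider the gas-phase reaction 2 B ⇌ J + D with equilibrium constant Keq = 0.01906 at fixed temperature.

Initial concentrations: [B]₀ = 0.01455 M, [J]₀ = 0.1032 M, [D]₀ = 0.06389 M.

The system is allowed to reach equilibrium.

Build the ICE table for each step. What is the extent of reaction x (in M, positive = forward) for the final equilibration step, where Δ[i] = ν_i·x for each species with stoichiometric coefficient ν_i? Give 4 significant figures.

x = -0.05705 M

Q₀ = 31.14 vs Keq = 0.01906 ⇒ Q>K, reverse
Step 1:
                  B         J         D
  init      0.01455    0.1032   0.06389
  Δ          0.1141  -0.05705  -0.05705
  eq         0.1287   0.04615  0.006837
  solve Keq expr → x = -0.05705; check Q = 0.01906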